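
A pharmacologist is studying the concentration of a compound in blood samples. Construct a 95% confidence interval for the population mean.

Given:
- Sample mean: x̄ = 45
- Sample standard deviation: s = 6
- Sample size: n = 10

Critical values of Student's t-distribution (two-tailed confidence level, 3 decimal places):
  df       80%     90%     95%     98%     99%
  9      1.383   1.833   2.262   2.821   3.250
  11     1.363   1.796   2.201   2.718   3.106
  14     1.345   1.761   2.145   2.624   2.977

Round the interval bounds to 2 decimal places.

The population standard deviation σ is unknown (only the sample standard deviation s is given), so use a t-interval with df = n - 1 = 10 - 1 = 9.

For 95% confidence with df = 9, t* = 2.262 (from t-table)

Standard error: SE = s/√n = 6/√10 = 1.897367

Margin of error: E = t* × SE = 2.262 × 1.897367 = 4.2918

T-interval: x̄ ± E = 45 ± 4.2918 = (40.7082, 49.2918)

Rounded to 2 decimal places:

(40.71, 49.29)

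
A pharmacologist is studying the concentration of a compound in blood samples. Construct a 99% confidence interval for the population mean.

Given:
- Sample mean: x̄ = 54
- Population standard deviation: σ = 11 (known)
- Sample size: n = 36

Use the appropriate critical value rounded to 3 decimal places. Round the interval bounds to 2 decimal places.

The population standard deviation σ is known, so use a z-interval (standard normal critical value).

For 99% confidence, z* = 2.576 (from standard normal table)

Standard error: SE = σ/√n = 11/√36 = 1.833333

Margin of error: E = z* × SE = 2.576 × 1.833333 = 4.7227

Z-interval: x̄ ± E = 54 ± 4.7227 = (49.2773, 58.7227)

Rounded to 2 decimal places:

(49.28, 58.72)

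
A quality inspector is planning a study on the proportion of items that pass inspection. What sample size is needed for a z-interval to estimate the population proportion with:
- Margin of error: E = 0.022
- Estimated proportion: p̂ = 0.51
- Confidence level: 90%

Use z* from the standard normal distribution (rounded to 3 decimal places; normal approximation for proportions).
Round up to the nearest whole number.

Using z* for proportion z-interval (normal approximation).

For 90% confidence, z* = 1.645 (from standard normal table)

Sample size formula for proportion z-interval: n = z*²p̂(1-p̂)/E²

n = 1.645² × 0.51 × 0.49 / 0.022²
  = 2.706025 × 0.2499 / 0.000484
  = 1397.1811

Round up to the nearest whole number: n = 1398

1398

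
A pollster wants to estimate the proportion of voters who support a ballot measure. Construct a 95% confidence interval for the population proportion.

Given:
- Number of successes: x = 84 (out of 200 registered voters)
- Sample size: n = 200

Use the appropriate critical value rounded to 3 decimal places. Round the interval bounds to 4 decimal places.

Sample proportion: p̂ = 84/200 = 0.420000

Check conditions for normal approximation:
  np̂ = 84 ≥ 10 ✓
  n(1-p̂) = 116 ≥ 10 ✓

The sample is large enough, so use a z-interval (normal approximation) for the proportion.

For 95% confidence, z* = 1.96 (from standard normal table)

Standard error: SE = √(p̂(1-p̂)/n) = √(0.420000×0.580000/200) = 0.03489986

Margin of error: E = z* × SE = 1.96 × 0.03489986 = 0.068404

Z-interval: p̂ ± E = 0.420000 ± 0.068404 = (0.351596, 0.488404)

Rounded to 4 decimal places:

(0.3516, 0.4884)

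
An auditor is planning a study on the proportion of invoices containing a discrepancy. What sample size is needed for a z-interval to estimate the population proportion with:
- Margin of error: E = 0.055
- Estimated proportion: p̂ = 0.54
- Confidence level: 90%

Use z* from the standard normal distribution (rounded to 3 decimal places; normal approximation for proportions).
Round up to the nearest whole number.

Using z* for proportion z-interval (normal approximation).

For 90% confidence, z* = 1.645 (from standard normal table)

Sample size formula for proportion z-interval: n = z*²p̂(1-p̂)/E²

n = 1.645² × 0.54 × 0.46 / 0.055²
  = 2.706025 × 0.2484 / 0.003025
  = 222.2071

Round up to the nearest whole number: n = 223

223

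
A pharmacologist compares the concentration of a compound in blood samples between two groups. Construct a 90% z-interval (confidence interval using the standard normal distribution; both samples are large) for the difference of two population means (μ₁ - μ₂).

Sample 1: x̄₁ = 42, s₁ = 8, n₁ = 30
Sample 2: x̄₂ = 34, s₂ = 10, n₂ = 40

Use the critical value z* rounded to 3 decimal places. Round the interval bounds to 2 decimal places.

Both samples are large (n₁ = 30 ≥ 30, n₂ = 40 ≥ 30), so a z-interval for the difference of means applies.

Point estimate: x̄₁ - x̄₂ = 42 - 34 = 8

Standard error: SE = √(s₁²/n₁ + s₂²/n₂)
= √(8²/30 + 10²/40)
= √(2.133333 + 2.500000)
= 2.152518

For 90% confidence, z* = 1.645 (from standard normal table)
Margin of error: E = z* × SE = 1.645 × 2.152518 = 3.5409

Z-interval: (x̄₁ - x̄₂) ± E = 8 ± 3.5409 = (4.4591, 11.5409)

Rounded to 2 decimal places:

(4.46, 11.54)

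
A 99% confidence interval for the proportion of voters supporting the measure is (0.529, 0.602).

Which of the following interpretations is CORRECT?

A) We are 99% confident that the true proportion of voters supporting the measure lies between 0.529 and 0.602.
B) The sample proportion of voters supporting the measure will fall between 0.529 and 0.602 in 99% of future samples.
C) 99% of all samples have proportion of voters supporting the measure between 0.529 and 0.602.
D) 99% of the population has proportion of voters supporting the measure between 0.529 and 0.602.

A confidence interval represents our confidence in the procedure, not a probability statement about the parameter.

Key concept: If we repeated this sampling process many times and computed a 99% CI each time, about 99% of those intervals would contain the true population parameter.

For this specific interval (0.529, 0.602):
- Midpoint (point estimate): 0.5655
- Margin of error: 0.0365

The correct interpretation is the one stating confidence that the true parameter lies in the interval — option A.

A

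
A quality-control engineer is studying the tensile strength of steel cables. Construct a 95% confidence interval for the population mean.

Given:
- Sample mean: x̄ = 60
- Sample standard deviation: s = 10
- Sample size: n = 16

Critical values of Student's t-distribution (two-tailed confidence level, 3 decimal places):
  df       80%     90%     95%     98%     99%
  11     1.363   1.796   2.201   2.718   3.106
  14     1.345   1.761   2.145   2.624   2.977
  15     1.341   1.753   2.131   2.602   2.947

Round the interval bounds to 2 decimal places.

The population standard deviation σ is unknown (only the sample standard deviation s is given), so use a t-interval with df = n - 1 = 16 - 1 = 15.

For 95% confidence with df = 15, t* = 2.131 (from t-table)

Standard error: SE = s/√n = 10/√16 = 2.500000

Margin of error: E = t* × SE = 2.131 × 2.500000 = 5.3275

T-interval: x̄ ± E = 60 ± 5.3275 = (54.6725, 65.3275)

Rounded to 2 decimal places:

(54.67, 65.33)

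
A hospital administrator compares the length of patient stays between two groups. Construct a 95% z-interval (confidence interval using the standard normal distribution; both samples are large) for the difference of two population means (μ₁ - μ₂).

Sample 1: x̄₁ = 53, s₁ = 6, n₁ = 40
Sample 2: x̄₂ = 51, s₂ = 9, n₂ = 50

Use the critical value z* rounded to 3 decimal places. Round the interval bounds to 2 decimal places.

Both samples are large (n₁ = 40 ≥ 30, n₂ = 50 ≥ 30), so a z-interval for the difference of means applies.

Point estimate: x̄₁ - x̄₂ = 53 - 51 = 2

Standard error: SE = √(s₁²/n₁ + s₂²/n₂)
= √(6²/40 + 9²/50)
= √(0.900000 + 1.620000)
= 1.587451

For 95% confidence, z* = 1.96 (from standard normal table)
Margin of error: E = z* × SE = 1.96 × 1.587451 = 3.1114

Z-interval: (x̄₁ - x̄₂) ± E = 2 ± 3.1114 = (-1.1114, 5.1114)

Rounded to 2 decimal places:

(-1.11, 5.11)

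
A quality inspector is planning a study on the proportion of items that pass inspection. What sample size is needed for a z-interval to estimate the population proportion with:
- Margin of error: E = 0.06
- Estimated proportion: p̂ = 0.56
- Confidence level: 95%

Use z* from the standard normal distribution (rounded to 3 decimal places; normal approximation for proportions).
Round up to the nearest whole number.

Using z* for proportion z-interval (normal approximation).

For 95% confidence, z* = 1.96 (from standard normal table)

Sample size formula for proportion z-interval: n = z*²p̂(1-p̂)/E²

n = 1.96² × 0.56 × 0.44 / 0.06²
  = 3.8416 × 0.2464 / 0.0036
  = 262.9362

Round up to the nearest whole number: n = 263

263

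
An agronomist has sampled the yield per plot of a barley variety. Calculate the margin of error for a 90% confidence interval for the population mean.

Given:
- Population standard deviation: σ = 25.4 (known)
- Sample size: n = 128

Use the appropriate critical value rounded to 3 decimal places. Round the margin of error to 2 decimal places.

The population standard deviation σ is known, so use the z-interval margin of error formula.

For 90% confidence, z* = 1.645 (from standard normal table)

Margin of error formula for z-interval: E = z* × σ/√n

E = 1.645 × 25.4/√128
  = 1.645 × 2.245064
  = 3.6931

Rounded to 2 decimal places:

3.69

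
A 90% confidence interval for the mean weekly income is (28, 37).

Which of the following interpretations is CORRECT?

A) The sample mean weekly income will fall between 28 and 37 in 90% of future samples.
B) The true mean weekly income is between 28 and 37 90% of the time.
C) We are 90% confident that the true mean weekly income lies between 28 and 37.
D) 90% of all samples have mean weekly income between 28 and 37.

A confidence interval represents our confidence in the procedure, not a probability statement about the parameter.

Key concept: If we repeated this sampling process many times and computed a 90% CI each time, about 90% of those intervals would contain the true population parameter.

For this specific interval (28, 37):
- Midpoint (point estimate): 32.5
- Margin of error: 4.5

The correct interpretation is the one stating confidence that the true parameter lies in the interval — option C.

C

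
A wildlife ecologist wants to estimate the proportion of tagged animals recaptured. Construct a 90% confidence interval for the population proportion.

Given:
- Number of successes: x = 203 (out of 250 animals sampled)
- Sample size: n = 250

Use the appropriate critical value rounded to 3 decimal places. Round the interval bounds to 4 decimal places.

Sample proportion: p̂ = 203/250 = 0.812000

Check conditions for normal approximation:
  np̂ = 203 ≥ 10 ✓
  n(1-p̂) = 47 ≥ 10 ✓

The sample is large enough, so use a z-interval (normal approximation) for the proportion.

For 90% confidence, z* = 1.645 (from standard normal table)

Standard error: SE = √(p̂(1-p̂)/n) = √(0.812000×0.188000/250) = 0.02471081

Margin of error: E = z* × SE = 1.645 × 0.02471081 = 0.040649

Z-interval: p̂ ± E = 0.812000 ± 0.040649 = (0.771351, 0.852649)

Rounded to 4 decimal places:

(0.7714, 0.8526)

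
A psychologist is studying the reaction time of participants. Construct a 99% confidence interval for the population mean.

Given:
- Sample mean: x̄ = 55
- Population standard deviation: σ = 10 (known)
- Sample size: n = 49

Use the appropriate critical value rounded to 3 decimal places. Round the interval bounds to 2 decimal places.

The population standard deviation σ is known, so use a z-interval (standard normal critical value).

For 99% confidence, z* = 2.576 (from standard normal table)

Standard error: SE = σ/√n = 10/√49 = 1.428571

Margin of error: E = z* × SE = 2.576 × 1.428571 = 3.6800

Z-interval: x̄ ± E = 55 ± 3.6800 = (51.3200, 58.6800)

Rounded to 2 decimal places:

(51.32, 58.68)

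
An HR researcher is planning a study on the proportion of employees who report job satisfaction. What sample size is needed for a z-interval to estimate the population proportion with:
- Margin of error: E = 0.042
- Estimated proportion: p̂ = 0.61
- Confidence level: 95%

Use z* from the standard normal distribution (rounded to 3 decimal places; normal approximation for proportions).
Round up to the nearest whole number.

Using z* for proportion z-interval (normal approximation).

For 95% confidence, z* = 1.96 (from standard normal table)

Sample size formula for proportion z-interval: n = z*²p̂(1-p̂)/E²

n = 1.96² × 0.61 × 0.39 / 0.042²
  = 3.8416 × 0.2379 / 0.001764
  = 518.0933

Round up to the nearest whole number: n = 519

519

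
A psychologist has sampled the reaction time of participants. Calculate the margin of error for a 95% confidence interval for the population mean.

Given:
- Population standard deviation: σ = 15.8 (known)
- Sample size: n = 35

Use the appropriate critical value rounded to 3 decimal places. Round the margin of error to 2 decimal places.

The population standard deviation σ is known, so use the z-interval margin of error formula.

For 95% confidence, z* = 1.96 (from standard normal table)

Margin of error formula for z-interval: E = z* × σ/√n

E = 1.96 × 15.8/√35
  = 1.96 × 2.670687
  = 5.2345

Rounded to 2 decimal places:

5.23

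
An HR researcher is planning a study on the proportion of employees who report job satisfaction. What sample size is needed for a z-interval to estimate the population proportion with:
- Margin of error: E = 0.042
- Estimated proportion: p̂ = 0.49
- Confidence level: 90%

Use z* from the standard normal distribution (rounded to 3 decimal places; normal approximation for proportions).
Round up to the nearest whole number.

Using z* for proportion z-interval (normal approximation).

For 90% confidence, z* = 1.645 (from standard normal table)

Sample size formula for proportion z-interval: n = z*²p̂(1-p̂)/E²

n = 1.645² × 0.49 × 0.51 / 0.042²
  = 2.706025 × 0.2499 / 0.001764
  = 383.3535

Round up to the nearest whole number: n = 384

384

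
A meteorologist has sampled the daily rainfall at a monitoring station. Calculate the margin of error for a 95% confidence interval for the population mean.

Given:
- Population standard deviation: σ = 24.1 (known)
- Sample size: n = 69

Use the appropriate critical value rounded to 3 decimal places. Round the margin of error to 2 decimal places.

The population standard deviation σ is known, so use the z-interval margin of error formula.

For 95% confidence, z* = 1.96 (from standard normal table)

Margin of error formula for z-interval: E = z* × σ/√n

E = 1.96 × 24.1/√69
  = 1.96 × 2.901299
  = 5.6865

Rounded to 2 decimal places:

5.69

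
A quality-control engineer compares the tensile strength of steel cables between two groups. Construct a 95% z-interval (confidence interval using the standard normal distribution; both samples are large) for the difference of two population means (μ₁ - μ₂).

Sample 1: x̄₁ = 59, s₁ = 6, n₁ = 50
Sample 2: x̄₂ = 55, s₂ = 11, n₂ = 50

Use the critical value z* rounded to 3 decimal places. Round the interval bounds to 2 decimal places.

Both samples are large (n₁ = 50 ≥ 30, n₂ = 50 ≥ 30), so a z-interval for the difference of means applies.

Point estimate: x̄₁ - x̄₂ = 59 - 55 = 4

Standard error: SE = √(s₁²/n₁ + s₂²/n₂)
= √(6²/50 + 11²/50)
= √(0.720000 + 2.420000)
= 1.772005

For 95% confidence, z* = 1.96 (from standard normal table)
Margin of error: E = z* × SE = 1.96 × 1.772005 = 3.4731

Z-interval: (x̄₁ - x̄₂) ± E = 4 ± 3.4731 = (0.5269, 7.4731)

Rounded to 2 decimal places:

(0.53, 7.47)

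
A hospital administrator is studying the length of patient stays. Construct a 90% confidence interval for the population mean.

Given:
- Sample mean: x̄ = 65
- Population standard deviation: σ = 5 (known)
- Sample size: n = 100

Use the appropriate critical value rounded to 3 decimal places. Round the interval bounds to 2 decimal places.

The population standard deviation σ is known, so use a z-interval (standard normal critical value).

For 90% confidence, z* = 1.645 (from standard normal table)

Standard error: SE = σ/√n = 5/√100 = 0.500000

Margin of error: E = z* × SE = 1.645 × 0.500000 = 0.8225

Z-interval: x̄ ± E = 65 ± 0.8225 = (64.1775, 65.8225)

Rounded to 2 decimal places:

(64.18, 65.82)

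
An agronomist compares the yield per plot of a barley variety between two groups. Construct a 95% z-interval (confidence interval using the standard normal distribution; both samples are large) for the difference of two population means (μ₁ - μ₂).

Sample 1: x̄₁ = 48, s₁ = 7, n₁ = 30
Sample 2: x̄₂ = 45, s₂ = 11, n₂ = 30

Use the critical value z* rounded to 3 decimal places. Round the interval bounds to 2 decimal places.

Both samples are large (n₁ = 30 ≥ 30, n₂ = 30 ≥ 30), so a z-interval for the difference of means applies.

Point estimate: x̄₁ - x̄₂ = 48 - 45 = 3

Standard error: SE = √(s₁²/n₁ + s₂²/n₂)
= √(7²/30 + 11²/30)
= √(1.633333 + 4.033333)
= 2.380476

For 95% confidence, z* = 1.96 (from standard normal table)
Margin of error: E = z* × SE = 1.96 × 2.380476 = 4.6657

Z-interval: (x̄₁ - x̄₂) ± E = 3 ± 4.6657 = (-1.6657, 7.6657)

Rounded to 2 decimal places:

(-1.67, 7.67)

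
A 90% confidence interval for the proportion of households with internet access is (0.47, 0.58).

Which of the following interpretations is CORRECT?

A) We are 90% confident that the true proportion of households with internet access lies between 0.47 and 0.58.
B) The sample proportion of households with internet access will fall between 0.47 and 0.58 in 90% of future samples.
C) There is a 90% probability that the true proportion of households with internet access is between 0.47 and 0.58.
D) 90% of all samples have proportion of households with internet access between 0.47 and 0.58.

A confidence interval represents our confidence in the procedure, not a probability statement about the parameter.

Key concept: If we repeated this sampling process many times and computed a 90% CI each time, about 90% of those intervals would contain the true population parameter.

For this specific interval (0.47, 0.58):
- Midpoint (point estimate): 0.525
- Margin of error: 0.055

The correct interpretation is the one stating confidence that the true parameter lies in the interval — option A.

A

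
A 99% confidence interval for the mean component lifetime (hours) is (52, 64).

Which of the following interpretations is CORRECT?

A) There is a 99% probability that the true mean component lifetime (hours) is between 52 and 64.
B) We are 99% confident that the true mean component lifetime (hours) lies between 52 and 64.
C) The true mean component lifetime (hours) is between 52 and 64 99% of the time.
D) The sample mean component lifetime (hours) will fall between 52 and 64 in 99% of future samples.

A confidence interval represents our confidence in the procedure, not a probability statement about the parameter.

Key concept: If we repeated this sampling process many times and computed a 99% CI each time, about 99% of those intervals would contain the true population parameter.

For this specific interval (52, 64):
- Midpoint (point estimate): 58
- Margin of error: 6

The correct interpretation is the one stating confidence that the true parameter lies in the interval — option B.

B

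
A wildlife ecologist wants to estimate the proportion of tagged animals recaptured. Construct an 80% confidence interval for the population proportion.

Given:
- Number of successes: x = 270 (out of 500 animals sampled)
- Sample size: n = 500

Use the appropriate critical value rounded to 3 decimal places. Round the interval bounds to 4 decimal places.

Sample proportion: p̂ = 270/500 = 0.540000

Check conditions for normal approximation:
  np̂ = 270 ≥ 10 ✓
  n(1-p̂) = 230 ≥ 10 ✓

The sample is large enough, so use a z-interval (normal approximation) for the proportion.

For 80% confidence, z* = 1.282 (from standard normal table)

Standard error: SE = √(p̂(1-p̂)/n) = √(0.540000×0.460000/500) = 0.02228901

Margin of error: E = z* × SE = 1.282 × 0.02228901 = 0.028575

Z-interval: p̂ ± E = 0.540000 ± 0.028575 = (0.511425, 0.568575)

Rounded to 4 decimal places:

(0.5114, 0.5686)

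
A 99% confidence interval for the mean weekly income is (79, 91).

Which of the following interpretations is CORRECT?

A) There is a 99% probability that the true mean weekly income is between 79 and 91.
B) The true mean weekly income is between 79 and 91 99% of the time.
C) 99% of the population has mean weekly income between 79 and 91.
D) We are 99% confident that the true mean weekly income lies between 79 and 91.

A confidence interval represents our confidence in the procedure, not a probability statement about the parameter.

Key concept: If we repeated this sampling process many times and computed a 99% CI each time, about 99% of those intervals would contain the true population parameter.

For this specific interval (79, 91):
- Midpoint (point estimate): 85
- Margin of error: 6

The correct interpretation is the one stating confidence that the true parameter lies in the interval — option D.

D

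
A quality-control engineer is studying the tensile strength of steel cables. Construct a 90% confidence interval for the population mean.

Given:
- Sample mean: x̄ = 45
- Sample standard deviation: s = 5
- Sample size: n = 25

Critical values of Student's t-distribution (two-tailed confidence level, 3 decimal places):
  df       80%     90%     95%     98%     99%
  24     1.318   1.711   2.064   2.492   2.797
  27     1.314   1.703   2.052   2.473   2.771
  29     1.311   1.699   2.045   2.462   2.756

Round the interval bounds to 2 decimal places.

The population standard deviation σ is unknown (only the sample standard deviation s is given), so use a t-interval with df = n - 1 = 25 - 1 = 24.

For 90% confidence with df = 24, t* = 1.711 (from t-table)

Standard error: SE = s/√n = 5/√25 = 1.000000

Margin of error: E = t* × SE = 1.711 × 1.000000 = 1.7110

T-interval: x̄ ± E = 45 ± 1.7110 = (43.2890, 46.7110)

Rounded to 2 decimal places:

(43.29, 46.71)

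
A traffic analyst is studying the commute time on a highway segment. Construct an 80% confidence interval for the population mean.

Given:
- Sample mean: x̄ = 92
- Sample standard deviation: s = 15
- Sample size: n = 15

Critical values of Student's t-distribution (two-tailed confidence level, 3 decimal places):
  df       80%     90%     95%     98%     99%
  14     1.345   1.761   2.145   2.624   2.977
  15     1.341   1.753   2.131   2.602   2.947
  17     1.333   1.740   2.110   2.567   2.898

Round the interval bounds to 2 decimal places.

The population standard deviation σ is unknown (only the sample standard deviation s is given), so use a t-interval with df = n - 1 = 15 - 1 = 14.

For 80% confidence with df = 14, t* = 1.345 (from t-table)

Standard error: SE = s/√n = 15/√15 = 3.872983

Margin of error: E = t* × SE = 1.345 × 3.872983 = 5.2092

T-interval: x̄ ± E = 92 ± 5.2092 = (86.7908, 97.2092)

Rounded to 2 decimal places:

(86.79, 97.21)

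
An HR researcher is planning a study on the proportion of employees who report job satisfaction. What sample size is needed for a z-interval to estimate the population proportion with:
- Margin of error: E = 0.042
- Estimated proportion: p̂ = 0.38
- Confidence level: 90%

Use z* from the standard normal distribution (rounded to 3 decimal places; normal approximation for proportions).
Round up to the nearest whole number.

Using z* for proportion z-interval (normal approximation).

For 90% confidence, z* = 1.645 (from standard normal table)

Sample size formula for proportion z-interval: n = z*²p̂(1-p̂)/E²

n = 1.645² × 0.38 × 0.62 / 0.042²
  = 2.706025 × 0.2356 / 0.001764
  = 361.4169

Round up to the nearest whole number: n = 362

362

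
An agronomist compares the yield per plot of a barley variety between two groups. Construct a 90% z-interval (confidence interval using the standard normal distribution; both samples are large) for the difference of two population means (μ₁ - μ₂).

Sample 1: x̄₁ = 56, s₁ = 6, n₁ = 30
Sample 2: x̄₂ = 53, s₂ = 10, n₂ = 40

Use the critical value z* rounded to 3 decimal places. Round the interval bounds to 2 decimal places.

Both samples are large (n₁ = 30 ≥ 30, n₂ = 40 ≥ 30), so a z-interval for the difference of means applies.

Point estimate: x̄₁ - x̄₂ = 56 - 53 = 3

Standard error: SE = √(s₁²/n₁ + s₂²/n₂)
= √(6²/30 + 10²/40)
= √(1.200000 + 2.500000)
= 1.923538

For 90% confidence, z* = 1.645 (from standard normal table)
Margin of error: E = z* × SE = 1.645 × 1.923538 = 3.1642

Z-interval: (x̄₁ - x̄₂) ± E = 3 ± 3.1642 = (-0.1642, 6.1642)

Rounded to 2 decimal places:

(-0.16, 6.16)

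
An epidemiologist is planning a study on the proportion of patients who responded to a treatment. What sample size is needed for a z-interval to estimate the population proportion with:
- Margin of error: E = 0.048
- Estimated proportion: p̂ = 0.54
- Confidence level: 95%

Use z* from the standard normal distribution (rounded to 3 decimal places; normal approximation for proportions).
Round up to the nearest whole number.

Using z* for proportion z-interval (normal approximation).

For 95% confidence, z* = 1.96 (from standard normal table)

Sample size formula for proportion z-interval: n = z*²p̂(1-p̂)/E²

n = 1.96² × 0.54 × 0.46 / 0.048²
  = 3.8416 × 0.2484 / 0.002304
  = 414.1725

Round up to the nearest whole number: n = 415

415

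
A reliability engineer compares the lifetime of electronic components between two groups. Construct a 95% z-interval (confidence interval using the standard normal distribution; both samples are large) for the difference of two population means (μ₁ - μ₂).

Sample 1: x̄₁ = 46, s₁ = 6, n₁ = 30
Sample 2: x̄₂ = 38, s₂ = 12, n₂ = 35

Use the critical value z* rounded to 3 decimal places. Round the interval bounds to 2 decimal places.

Both samples are large (n₁ = 30 ≥ 30, n₂ = 35 ≥ 30), so a z-interval for the difference of means applies.

Point estimate: x̄₁ - x̄₂ = 46 - 38 = 8

Standard error: SE = √(s₁²/n₁ + s₂²/n₂)
= √(6²/30 + 12²/35)
= √(1.200000 + 4.114286)
= 2.305273

For 95% confidence, z* = 1.96 (from standard normal table)
Margin of error: E = z* × SE = 1.96 × 2.305273 = 4.5183

Z-interval: (x̄₁ - x̄₂) ± E = 8 ± 4.5183 = (3.4817, 12.5183)

Rounded to 2 decimal places:

(3.48, 12.52)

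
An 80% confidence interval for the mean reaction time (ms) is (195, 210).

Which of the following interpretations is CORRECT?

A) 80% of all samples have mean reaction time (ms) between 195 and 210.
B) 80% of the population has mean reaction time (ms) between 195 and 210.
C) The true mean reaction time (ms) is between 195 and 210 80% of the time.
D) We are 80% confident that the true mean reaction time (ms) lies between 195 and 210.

A confidence interval represents our confidence in the procedure, not a probability statement about the parameter.

Key concept: If we repeated this sampling process many times and computed an 80% CI each time, about 80% of those intervals would contain the true population parameter.

For this specific interval (195, 210):
- Midpoint (point estimate): 202.5
- Margin of error: 7.5

The correct interpretation is the one stating confidence that the true parameter lies in the interval — option D.

D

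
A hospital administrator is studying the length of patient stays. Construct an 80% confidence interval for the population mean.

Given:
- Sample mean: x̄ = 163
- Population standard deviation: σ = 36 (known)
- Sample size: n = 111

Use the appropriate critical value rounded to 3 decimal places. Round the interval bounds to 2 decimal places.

The population standard deviation σ is known, so use a z-interval (standard normal critical value).

For 80% confidence, z* = 1.282 (from standard normal table)

Standard error: SE = σ/√n = 36/√111 = 3.416969

Margin of error: E = z* × SE = 1.282 × 3.416969 = 4.3806

Z-interval: x̄ ± E = 163 ± 4.3806 = (158.6194, 167.3806)

Rounded to 2 decimal places:

(158.62, 167.38)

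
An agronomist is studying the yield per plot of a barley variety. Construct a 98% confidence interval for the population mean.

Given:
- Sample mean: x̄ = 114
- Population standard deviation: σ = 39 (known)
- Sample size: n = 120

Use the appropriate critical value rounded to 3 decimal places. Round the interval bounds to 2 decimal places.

The population standard deviation σ is known, so use a z-interval (standard normal critical value).

For 98% confidence, z* = 2.326 (from standard normal table)

Standard error: SE = σ/√n = 39/√120 = 3.560197

Margin of error: E = z* × SE = 2.326 × 3.560197 = 8.2810

Z-interval: x̄ ± E = 114 ± 8.2810 = (105.7190, 122.2810)

Rounded to 2 decimal places:

(105.72, 122.28)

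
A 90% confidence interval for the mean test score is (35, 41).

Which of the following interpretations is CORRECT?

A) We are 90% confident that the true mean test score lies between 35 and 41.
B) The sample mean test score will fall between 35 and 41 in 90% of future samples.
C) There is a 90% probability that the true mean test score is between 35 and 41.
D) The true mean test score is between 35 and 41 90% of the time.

A confidence interval represents our confidence in the procedure, not a probability statement about the parameter.

Key concept: If we repeated this sampling process many times and computed a 90% CI each time, about 90% of those intervals would contain the true population parameter.

For this specific interval (35, 41):
- Midpoint (point estimate): 38
- Margin of error: 3

The correct interpretation is the one stating confidence that the true parameter lies in the interval — option A.

A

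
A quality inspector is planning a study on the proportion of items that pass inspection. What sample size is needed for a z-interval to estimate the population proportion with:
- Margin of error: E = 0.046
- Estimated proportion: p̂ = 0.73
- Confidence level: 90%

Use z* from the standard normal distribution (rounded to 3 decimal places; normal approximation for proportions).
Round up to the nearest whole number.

Using z* for proportion z-interval (normal approximation).

For 90% confidence, z* = 1.645 (from standard normal table)

Sample size formula for proportion z-interval: n = z*²p̂(1-p̂)/E²

n = 1.645² × 0.73 × 0.27 / 0.046²
  = 2.706025 × 0.1971 / 0.002116
  = 252.0593

Round up to the nearest whole number: n = 253

253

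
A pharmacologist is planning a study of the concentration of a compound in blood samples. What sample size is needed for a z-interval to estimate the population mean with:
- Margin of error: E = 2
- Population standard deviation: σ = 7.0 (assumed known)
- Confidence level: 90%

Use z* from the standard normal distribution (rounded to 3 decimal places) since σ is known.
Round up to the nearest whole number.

Using z* since population σ is known (z-interval formula).

For 90% confidence, z* = 1.645 (from standard normal table)

Sample size formula for z-interval: n = (z*σ/E)²

n = (1.645 × 7.0 / 2)²
  = (5.757500)²
  = 33.1488

Round up to the nearest whole number: n = 34

34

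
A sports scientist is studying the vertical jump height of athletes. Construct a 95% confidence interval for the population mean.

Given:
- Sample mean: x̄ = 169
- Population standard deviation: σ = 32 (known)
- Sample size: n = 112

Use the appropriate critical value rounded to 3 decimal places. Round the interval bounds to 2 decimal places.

The population standard deviation σ is known, so use a z-interval (standard normal critical value).

For 95% confidence, z* = 1.96 (from standard normal table)

Standard error: SE = σ/√n = 32/√112 = 3.023716

Margin of error: E = z* × SE = 1.96 × 3.023716 = 5.9265

Z-interval: x̄ ± E = 169 ± 5.9265 = (163.0735, 174.9265)

Rounded to 2 decimal places:

(163.07, 174.93)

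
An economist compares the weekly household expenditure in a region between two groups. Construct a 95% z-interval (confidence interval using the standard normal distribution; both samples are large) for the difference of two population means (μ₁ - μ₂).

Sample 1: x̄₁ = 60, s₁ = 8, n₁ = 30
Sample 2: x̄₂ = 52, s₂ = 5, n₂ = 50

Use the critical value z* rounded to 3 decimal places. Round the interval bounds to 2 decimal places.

Both samples are large (n₁ = 30 ≥ 30, n₂ = 50 ≥ 30), so a z-interval for the difference of means applies.

Point estimate: x̄₁ - x̄₂ = 60 - 52 = 8

Standard error: SE = √(s₁²/n₁ + s₂²/n₂)
= √(8²/30 + 5²/50)
= √(2.133333 + 0.500000)
= 1.622755

For 95% confidence, z* = 1.96 (from standard normal table)
Margin of error: E = z* × SE = 1.96 × 1.622755 = 3.1806

Z-interval: (x̄₁ - x̄₂) ± E = 8 ± 3.1806 = (4.8194, 11.1806)

Rounded to 2 decimal places:

(4.82, 11.18)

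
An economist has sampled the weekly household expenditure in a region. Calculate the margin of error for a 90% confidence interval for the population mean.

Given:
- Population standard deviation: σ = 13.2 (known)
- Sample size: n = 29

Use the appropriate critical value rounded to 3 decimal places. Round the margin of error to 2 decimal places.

The population standard deviation σ is known, so use the z-interval margin of error formula.

For 90% confidence, z* = 1.645 (from standard normal table)

Margin of error formula for z-interval: E = z* × σ/√n

E = 1.645 × 13.2/√29
  = 1.645 × 2.451178
  = 4.0322

Rounded to 2 decimal places:

4.03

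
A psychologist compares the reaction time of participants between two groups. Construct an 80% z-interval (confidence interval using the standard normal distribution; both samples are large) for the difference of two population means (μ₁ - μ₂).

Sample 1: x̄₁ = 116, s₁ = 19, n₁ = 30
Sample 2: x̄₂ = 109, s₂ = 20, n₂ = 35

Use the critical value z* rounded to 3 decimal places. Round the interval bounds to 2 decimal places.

Both samples are large (n₁ = 30 ≥ 30, n₂ = 35 ≥ 30), so a z-interval for the difference of means applies.

Point estimate: x̄₁ - x̄₂ = 116 - 109 = 7

Standard error: SE = √(s₁²/n₁ + s₂²/n₂)
= √(19²/30 + 20²/35)
= √(12.033333 + 11.428571)
= 4.843749

For 80% confidence, z* = 1.282 (from standard normal table)
Margin of error: E = z* × SE = 1.282 × 4.843749 = 6.2097

Z-interval: (x̄₁ - x̄₂) ± E = 7 ± 6.2097 = (0.7903, 13.2097)

Rounded to 2 decimal places:

(0.79, 13.21)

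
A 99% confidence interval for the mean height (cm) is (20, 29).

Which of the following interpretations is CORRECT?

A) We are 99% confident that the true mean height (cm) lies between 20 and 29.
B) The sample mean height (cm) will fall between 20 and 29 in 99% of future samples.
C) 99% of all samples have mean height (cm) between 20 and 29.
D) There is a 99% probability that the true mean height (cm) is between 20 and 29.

A confidence interval represents our confidence in the procedure, not a probability statement about the parameter.

Key concept: If we repeated this sampling process many times and computed a 99% CI each time, about 99% of those intervals would contain the true population parameter.

For this specific interval (20, 29):
- Midpoint (point estimate): 24.5
- Margin of error: 4.5

The correct interpretation is the one stating confidence that the true parameter lies in the interval — option A.

A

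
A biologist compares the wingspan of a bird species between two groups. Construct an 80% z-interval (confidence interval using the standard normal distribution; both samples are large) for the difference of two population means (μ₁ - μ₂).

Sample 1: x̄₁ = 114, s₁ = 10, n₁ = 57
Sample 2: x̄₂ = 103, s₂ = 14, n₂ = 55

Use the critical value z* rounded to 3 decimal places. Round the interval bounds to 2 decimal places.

Both samples are large (n₁ = 57 ≥ 30, n₂ = 55 ≥ 30), so a z-interval for the difference of means applies.

Point estimate: x̄₁ - x̄₂ = 114 - 103 = 11

Standard error: SE = √(s₁²/n₁ + s₂²/n₂)
= √(10²/57 + 14²/55)
= √(1.754386 + 3.563636)
= 2.306084

For 80% confidence, z* = 1.282 (from standard normal table)
Margin of error: E = z* × SE = 1.282 × 2.306084 = 2.9564

Z-interval: (x̄₁ - x̄₂) ± E = 11 ± 2.9564 = (8.0436, 13.9564)

Rounded to 2 decimal places:

(8.04, 13.96)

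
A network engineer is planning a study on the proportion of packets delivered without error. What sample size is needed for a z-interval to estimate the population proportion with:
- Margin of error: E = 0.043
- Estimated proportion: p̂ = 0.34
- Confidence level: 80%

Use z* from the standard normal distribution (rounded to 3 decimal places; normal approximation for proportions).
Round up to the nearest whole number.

Using z* for proportion z-interval (normal approximation).

For 80% confidence, z* = 1.282 (from standard normal table)

Sample size formula for proportion z-interval: n = z*²p̂(1-p̂)/E²

n = 1.282² × 0.34 × 0.66 / 0.043²
  = 1.643524 × 0.2244 / 0.001849
  = 199.4628

Round up to the nearest whole number: n = 200

200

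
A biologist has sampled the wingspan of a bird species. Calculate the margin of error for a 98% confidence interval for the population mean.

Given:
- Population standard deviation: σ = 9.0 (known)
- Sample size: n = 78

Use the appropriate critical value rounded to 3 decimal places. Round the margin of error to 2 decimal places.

The population standard deviation σ is known, so use the z-interval margin of error formula.

For 98% confidence, z* = 2.326 (from standard normal table)

Margin of error formula for z-interval: E = z* × σ/√n

E = 2.326 × 9.0/√78
  = 2.326 × 1.019049
  = 2.3703

Rounded to 2 decimal places:

2.37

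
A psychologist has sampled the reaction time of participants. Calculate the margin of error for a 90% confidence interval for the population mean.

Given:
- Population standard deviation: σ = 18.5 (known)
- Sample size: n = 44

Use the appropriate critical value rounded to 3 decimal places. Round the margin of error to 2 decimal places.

The population standard deviation σ is known, so use the z-interval margin of error formula.

For 90% confidence, z* = 1.645 (from standard normal table)

Margin of error formula for z-interval: E = z* × σ/√n

E = 1.645 × 18.5/√44
  = 1.645 × 2.788980
  = 4.5879

Rounded to 2 decimal places:

4.59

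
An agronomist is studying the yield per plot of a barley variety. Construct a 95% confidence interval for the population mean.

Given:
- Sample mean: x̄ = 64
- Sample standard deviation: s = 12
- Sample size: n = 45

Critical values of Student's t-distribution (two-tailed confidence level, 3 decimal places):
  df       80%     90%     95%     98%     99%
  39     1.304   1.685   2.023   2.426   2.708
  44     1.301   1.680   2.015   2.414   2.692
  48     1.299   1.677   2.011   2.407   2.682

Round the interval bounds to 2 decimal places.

The population standard deviation σ is unknown (only the sample standard deviation s is given), so use a t-interval with df = n - 1 = 45 - 1 = 44.

For 95% confidence with df = 44, t* = 2.015 (from t-table)

Standard error: SE = s/√n = 12/√45 = 1.788854

Margin of error: E = t* × SE = 2.015 × 1.788854 = 3.6045

T-interval: x̄ ± E = 64 ± 3.6045 = (60.3955, 67.6045)

Rounded to 2 decimal places:

(60.40, 67.60)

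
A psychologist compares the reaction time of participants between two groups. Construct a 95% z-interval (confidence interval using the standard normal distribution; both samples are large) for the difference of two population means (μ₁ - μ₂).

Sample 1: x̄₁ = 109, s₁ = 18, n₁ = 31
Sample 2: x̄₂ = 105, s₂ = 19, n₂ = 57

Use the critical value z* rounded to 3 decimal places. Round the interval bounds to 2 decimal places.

Both samples are large (n₁ = 31 ≥ 30, n₂ = 57 ≥ 30), so a z-interval for the difference of means applies.

Point estimate: x̄₁ - x̄₂ = 109 - 105 = 4

Standard error: SE = √(s₁²/n₁ + s₂²/n₂)
= √(18²/31 + 19²/57)
= √(10.451613 + 6.333333)
= 4.096944

For 95% confidence, z* = 1.96 (from standard normal table)
Margin of error: E = z* × SE = 1.96 × 4.096944 = 8.0300

Z-interval: (x̄₁ - x̄₂) ± E = 4 ± 8.0300 = (-4.0300, 12.0300)

Rounded to 2 decimal places:

(-4.03, 12.03)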